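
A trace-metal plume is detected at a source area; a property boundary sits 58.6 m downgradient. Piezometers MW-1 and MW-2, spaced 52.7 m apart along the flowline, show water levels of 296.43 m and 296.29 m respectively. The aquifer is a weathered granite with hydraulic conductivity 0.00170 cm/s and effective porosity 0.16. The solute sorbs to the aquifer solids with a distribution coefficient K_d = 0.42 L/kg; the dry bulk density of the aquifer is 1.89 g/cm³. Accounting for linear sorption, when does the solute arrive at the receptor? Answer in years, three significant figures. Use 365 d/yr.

Hydraulic gradient i = (296.43 − 296.29) / 52.7 = 0.14 / 52.7 = 0.002657
K = 0.00170 cm/s × 864 = 1.469 m/d
Specific discharge q = 1.469 × 0.002657 = 0.003902 m/d
Seepage velocity v = q / n = 0.003902 / 0.16 = 0.02439 m/d
Retardation R = 1 + ρ_b·K_d/n = 1 + 1.89×0.42/0.16 = 5.961
Contaminant velocity v_c = v/R = 0.02439/5.961 = 0.004091 m/d
t = L/v_c = 58.6/0.004091 = 14320 d
   = 14320/365 = 39.2 yr

39.2 years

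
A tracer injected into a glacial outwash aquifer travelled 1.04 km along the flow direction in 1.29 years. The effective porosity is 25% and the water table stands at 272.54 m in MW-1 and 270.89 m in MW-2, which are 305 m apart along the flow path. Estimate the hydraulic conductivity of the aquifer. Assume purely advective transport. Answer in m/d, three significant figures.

Hydraulic gradient i = (272.54 − 270.89) / 305 = 1.65 / 305 = 0.005410
t = 1.29 years = 470.9 d
L = 1.04 km = 1040 m
v = L / t = 1040 / 470.9 = 2.209 m/d
K = v · n / i = 2.209 × 0.25 / 0.005410 = 102 m/d

102 m/d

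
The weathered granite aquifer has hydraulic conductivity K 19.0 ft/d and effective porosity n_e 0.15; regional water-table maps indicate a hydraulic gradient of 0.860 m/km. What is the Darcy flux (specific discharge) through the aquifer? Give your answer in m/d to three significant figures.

0.00498 m/d

K = 19.0 ft/d × 0.3048 = 5.791 m/d
Specific discharge q = 5.791 × 8.6e-4 = 0.004980 m/d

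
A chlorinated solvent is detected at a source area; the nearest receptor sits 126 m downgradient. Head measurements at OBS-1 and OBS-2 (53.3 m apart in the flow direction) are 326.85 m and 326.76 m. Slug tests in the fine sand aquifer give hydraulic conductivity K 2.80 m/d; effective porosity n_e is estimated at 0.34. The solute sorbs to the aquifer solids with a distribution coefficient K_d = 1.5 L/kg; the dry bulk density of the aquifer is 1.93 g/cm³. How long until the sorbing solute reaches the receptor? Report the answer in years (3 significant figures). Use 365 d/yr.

236 years

Hydraulic gradient i = (326.85 − 326.76) / 53.3 = 0.09 / 53.3 = 0.001689
Darcy flux q = K·i = 2.80 × 0.001689 = 0.004728 m/d
Seepage velocity v = q / n = 0.004728 / 0.34 = 0.01391 m/d
Retardation R = 1 + ρ_b·K_d/n = 1 + 1.93×1.5/0.34 = 9.515
Contaminant velocity v_c = v/R = 0.01391/9.515 = 0.001462 m/d
t = L/v_c = 126/0.001462 = 86210 d
   = 86210/365 = 236 yr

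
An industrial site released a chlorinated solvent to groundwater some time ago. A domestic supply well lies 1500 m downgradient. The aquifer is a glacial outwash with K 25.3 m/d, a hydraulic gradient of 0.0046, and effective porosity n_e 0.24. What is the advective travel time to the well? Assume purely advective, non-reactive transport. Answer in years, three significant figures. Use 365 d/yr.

8.47 years

q = Ki = 25.3 × 0.0046 = 0.1164 m/d
Average linear velocity = 0.1164 / 0.24 = 0.4849 m/d
t = L / v = 1500 / 0.4849 = 3093 d
   = 3093 / 365 = 8.47 yr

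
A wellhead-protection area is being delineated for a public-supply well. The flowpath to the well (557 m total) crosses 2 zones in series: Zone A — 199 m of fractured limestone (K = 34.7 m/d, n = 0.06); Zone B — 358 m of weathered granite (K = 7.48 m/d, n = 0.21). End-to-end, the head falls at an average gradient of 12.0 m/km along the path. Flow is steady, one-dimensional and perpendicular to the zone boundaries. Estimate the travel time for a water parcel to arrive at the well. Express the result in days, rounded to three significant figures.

699 days

For zones in series the flux q is common to all zones; the equivalent conductivity is the harmonic (thickness-weighted) mean, K_eq = L_total / Σ(L_j/K_j).
Σ(L/K) = 199/34.7 + 358/7.48 = 5.735 + 47.86 = 53.60 d
K_eq = L_total / Σ(L/K) = 557 / 53.60 = 10.39 m/d
q = K_eq · i = 10.39 × 0.012 = 0.1247 m/d (same in every zone)
Zone A: v = q/n = 0.1247/0.06 = 2.079 m/d → t_A = 199/2.079 = 95.74 d
Zone B: v = q/n = 0.1247/0.21 = 0.5939 m/d → t_B = 358/0.5939 = 602.8 d
Total t = 95.74 + 602.8 = 698.6 d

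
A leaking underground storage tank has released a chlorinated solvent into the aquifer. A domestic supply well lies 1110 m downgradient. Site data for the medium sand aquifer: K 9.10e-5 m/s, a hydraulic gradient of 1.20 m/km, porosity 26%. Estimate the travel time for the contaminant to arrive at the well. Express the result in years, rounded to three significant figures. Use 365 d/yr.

K = 9.10e-5 m/s × 86400 s/d = 7.862 m/d
Specific discharge q = 7.862 × 0.0012 = 0.009435 m/d
v = Ki/n = 7.862·0.0012/0.26 = 0.03629 m/d
t = L / v = 1110 / 0.03629 = 30590 d
   = 30590 / 365 = 83.8 yr

83.8 years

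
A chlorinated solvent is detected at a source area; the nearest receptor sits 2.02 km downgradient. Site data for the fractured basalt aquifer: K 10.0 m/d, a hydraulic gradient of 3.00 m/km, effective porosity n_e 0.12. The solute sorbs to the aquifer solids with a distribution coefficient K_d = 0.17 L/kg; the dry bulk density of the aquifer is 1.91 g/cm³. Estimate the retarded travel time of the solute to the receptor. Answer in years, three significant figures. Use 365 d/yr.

q = Ki = 10.0 × 0.0030 = 0.03000 m/d
Average linear velocity = 0.03000 / 0.12 = 0.2500 m/d
Retardation R = 1 + ρ_b·K_d/n = 1 + 1.91×0.17/0.12 = 3.706
Contaminant velocity v_c = v/R = 0.2500/3.706 = 0.06746 m/d
L = 2.02 km = 2020 m
t = L/v_c = 2020/0.06746 = 29940 d
   = 29940/365 = 82.0 yr

82.0 years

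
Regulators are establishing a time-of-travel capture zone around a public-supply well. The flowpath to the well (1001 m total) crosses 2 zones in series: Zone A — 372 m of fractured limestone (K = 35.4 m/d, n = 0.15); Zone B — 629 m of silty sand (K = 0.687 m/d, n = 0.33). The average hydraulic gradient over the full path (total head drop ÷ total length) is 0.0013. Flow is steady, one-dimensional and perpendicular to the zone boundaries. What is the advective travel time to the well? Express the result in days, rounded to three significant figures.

Steady 1-D flow in series ⇒ the Darcy flux q is identical in every zone and the zone head losses add (resistances L/K in series).
Σ(L/K) = 372/35.4 + 629/0.687 = 10.51 + 915.6 = 926.1 d
K_eq = L_total / Σ(L/K) = 1001 / 926.1 = 1.081 m/d
q = K_eq · i = 1.081 × 0.0013 = 0.001405 m/d (same in every zone)
Zone A: v = q/n = 0.001405/0.15 = 0.009368 m/d → t_A = 372/0.009368 = 39710 d
Zone B: v = q/n = 0.001405/0.33 = 0.004258 m/d → t_B = 629/0.004258 = 147700 d
Total t = 39710 + 147700 = 187400 d

187000 days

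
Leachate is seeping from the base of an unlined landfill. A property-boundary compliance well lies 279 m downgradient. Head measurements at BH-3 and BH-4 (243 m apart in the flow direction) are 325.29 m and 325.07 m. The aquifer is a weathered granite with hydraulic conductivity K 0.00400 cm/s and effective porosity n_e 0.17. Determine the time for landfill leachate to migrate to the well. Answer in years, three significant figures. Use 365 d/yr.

Hydraulic gradient i = (325.29 − 325.07) / 243 = 0.22 / 243 = 9.053e-4
K = 0.00400 cm/s × 864 = 3.456 m/d
q = Ki = 3.456 × 9.053e-4 = 0.003129 m/d
v = Ki/n = 3.456·9.053e-4/0.17 = 0.01841 m/d
t = L / v = 279 / 0.01841 = 15160 d
   = 15160 / 365 = 41.5 yr

41.5 years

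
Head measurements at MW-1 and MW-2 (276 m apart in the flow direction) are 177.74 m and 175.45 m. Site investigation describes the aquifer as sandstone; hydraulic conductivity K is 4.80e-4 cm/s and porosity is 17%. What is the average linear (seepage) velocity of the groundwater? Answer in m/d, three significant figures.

Hydraulic gradient i = (177.74 − 175.45) / 276 = 2.29 / 276 = 0.008297
K = 4.80e-4 cm/s × 864 = 0.4147 m/d
Specific discharge q = 0.4147 × 0.008297 = 0.003441 m/d
v = Ki/n = 0.4147·0.008297/0.17 = 0.02024 m/d

0.0202 m/d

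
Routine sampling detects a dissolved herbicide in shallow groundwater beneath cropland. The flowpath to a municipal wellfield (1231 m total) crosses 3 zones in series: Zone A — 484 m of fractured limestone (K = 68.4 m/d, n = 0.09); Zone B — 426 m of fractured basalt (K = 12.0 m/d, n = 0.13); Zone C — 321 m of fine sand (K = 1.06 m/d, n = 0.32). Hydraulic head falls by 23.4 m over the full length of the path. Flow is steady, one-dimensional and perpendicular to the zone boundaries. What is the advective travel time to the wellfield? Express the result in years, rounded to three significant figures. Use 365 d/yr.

Continuity: the same q passes through each zone, so ΔH = q·Σ(L_j/K_j) — the zones act as resistances in series.
Σ(L/K) = 484/68.4 + 426/12.0 + 321/1.06 = 7.076 + 35.50 + 302.8 = 345.4 d
q = ΔH / Σ(L/K) = 23.4 / 345.4 = 0.06775 m/d (same in every zone)
Zone A: v = q/n = 0.06775/0.09 = 0.7527 m/d → t_A = 484/0.7527 = 643.0 d
Zone B: v = q/n = 0.06775/0.13 = 0.5211 m/d → t_B = 426/0.5211 = 817.5 d
Zone C: v = q/n = 0.06775/0.32 = 0.2117 m/d → t_C = 321/0.2117 = 1516 d
Total t = 643.0 + 817.5 + 1516 = 2977 d
   = 2977 / 365 = 8.16 yr

8.16 years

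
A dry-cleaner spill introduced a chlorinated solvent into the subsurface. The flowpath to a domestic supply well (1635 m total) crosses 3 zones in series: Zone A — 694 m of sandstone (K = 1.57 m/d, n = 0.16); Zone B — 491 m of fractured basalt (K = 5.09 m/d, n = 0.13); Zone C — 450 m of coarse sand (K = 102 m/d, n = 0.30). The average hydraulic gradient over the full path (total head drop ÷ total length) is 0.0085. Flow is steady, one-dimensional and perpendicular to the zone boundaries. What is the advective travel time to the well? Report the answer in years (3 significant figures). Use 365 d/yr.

Continuity: the same q passes through each zone, so ΔH = q·Σ(L_j/K_j) — the zones act as resistances in series.
Σ(L/K) = 694/1.57 + 491/5.09 + 450/102 = 442.0 + 96.46 + 4.412 = 542.9 d
K_eq = L_total / Σ(L/K) = 1635 / 542.9 = 3.012 m/d
q = K_eq · i = 3.012 × 0.0085 = 0.02560 m/d (same in every zone)
Zone A: v = q/n = 0.02560/0.16 = 0.1600 m/d → t_A = 694/0.1600 = 4338 d
Zone B: v = q/n = 0.02560/0.13 = 0.1969 m/d → t_B = 491/0.1969 = 2494 d
Zone C: v = q/n = 0.02560/0.30 = 0.08533 m/d → t_C = 450/0.08533 = 5274 d
Total t = 4338 + 2494 + 5274 = 12110 d
   = 12110 / 365 = 33.2 yr

33.2 years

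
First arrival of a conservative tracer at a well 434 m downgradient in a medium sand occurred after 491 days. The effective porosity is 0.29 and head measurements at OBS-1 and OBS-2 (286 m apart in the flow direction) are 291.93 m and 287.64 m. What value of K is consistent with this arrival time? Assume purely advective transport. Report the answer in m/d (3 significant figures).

17.1 m/d

Hydraulic gradient i = (291.93 − 287.64) / 286 = 4.29 / 286 = 0.01500
v = L / t = 434 / 491 = 0.8839 m/d
K = v · n / i = 0.8839 × 0.29 / 0.01500 = 17.1 m/d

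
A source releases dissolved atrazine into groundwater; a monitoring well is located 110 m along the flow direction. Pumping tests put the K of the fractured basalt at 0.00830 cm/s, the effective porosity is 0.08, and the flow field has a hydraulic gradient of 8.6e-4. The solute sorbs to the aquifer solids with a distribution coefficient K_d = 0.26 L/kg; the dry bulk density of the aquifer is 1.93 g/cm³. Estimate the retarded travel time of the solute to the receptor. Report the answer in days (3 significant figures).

10400 days

K = 0.00830 cm/s × 864 = 7.171 m/d
q = Ki = 7.171 × 8.6e-4 = 0.006167 m/d
v_s = q/n_e = 0.006167/0.08 = 0.07709 m/d
Retardation R = 1 + ρ_b·K_d/n = 1 + 1.93×0.26/0.08 = 7.273
Contaminant velocity v_c = v/R = 0.07709/7.273 = 0.01060 m/d
t = L/v_c = 110/0.01060 = 10380 d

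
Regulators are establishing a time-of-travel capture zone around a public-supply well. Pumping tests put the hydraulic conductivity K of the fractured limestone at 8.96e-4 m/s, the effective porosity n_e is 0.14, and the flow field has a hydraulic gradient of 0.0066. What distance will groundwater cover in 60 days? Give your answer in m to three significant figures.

219 m

K = 8.96e-4 m/s × 86400 s/d = 77.41 m/d
Darcy flux q = K·i = 77.41 × 0.0066 = 0.5109 m/d
Seepage velocity v = q / n = 0.5109 / 0.14 = 3.650 m/d
L = v × T = 3.650 × 60 = 219.0 m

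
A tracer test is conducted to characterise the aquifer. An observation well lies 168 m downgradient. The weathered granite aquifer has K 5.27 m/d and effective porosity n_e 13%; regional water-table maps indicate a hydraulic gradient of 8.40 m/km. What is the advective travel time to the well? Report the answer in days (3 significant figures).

493 days

Specific discharge q = 5.27 × 0.0084 = 0.04427 m/d
Seepage velocity v = q / n = 0.04427 / 0.13 = 0.3405 m/d
t = L / v = 168 / 0.3405 = 493.4 d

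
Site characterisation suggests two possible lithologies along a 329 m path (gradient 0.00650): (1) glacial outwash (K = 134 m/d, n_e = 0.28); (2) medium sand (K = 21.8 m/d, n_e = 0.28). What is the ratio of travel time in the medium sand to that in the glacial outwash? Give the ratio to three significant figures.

6.15

Unit 1 (glacial outwash): v = 134×0.0065/0.28 = 3.111 m/d, t = 329/3.111 = 105.8 d
Unit 2 (medium sand): v = 21.8×0.0065/0.28 = 0.5061 m/d, t = 329/0.5061 = 650.1 d
t(medium sand) / t(glacial outwash) = 650.1/105.8 = 6.15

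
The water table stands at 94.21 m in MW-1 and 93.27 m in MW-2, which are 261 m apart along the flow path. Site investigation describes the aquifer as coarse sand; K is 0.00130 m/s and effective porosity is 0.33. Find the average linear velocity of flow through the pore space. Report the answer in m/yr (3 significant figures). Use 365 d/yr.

447 m/yr

Hydraulic gradient i = (94.21 − 93.27) / 261 = 0.94 / 261 = 0.003602
K = 0.00130 m/s × 86400 s/d = 112.3 m/d
Specific discharge q = 112.3 × 0.003602 = 0.4045 m/d
Seepage velocity v = q / n = 0.4045 / 0.33 = 1.226 m/d
   = 1.226 × 365 = 447 m/yr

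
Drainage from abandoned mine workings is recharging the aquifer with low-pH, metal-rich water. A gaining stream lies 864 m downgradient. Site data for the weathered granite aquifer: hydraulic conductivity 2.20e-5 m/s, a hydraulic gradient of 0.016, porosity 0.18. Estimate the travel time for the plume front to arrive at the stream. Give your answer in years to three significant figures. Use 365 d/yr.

K = 2.20e-5 m/s × 86400 s/d = 1.901 m/d
Darcy flux q = K·i = 1.901 × 0.016 = 0.03041 m/d
v = Ki/n = 1.901·0.016/0.18 = 0.1690 m/d
t = L / v = 864 / 0.1690 = 5114 d
   = 5114 / 365 = 14.0 yr

14.0 years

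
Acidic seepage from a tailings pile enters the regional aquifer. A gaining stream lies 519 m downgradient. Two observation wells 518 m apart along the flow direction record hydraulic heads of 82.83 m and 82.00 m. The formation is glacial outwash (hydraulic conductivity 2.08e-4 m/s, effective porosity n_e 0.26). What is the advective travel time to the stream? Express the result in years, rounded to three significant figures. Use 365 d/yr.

Hydraulic gradient i = (82.83 − 82.00) / 518 = 0.83 / 518 = 0.001602
K = 2.08e-4 m/s × 86400 s/d = 17.97 m/d
Darcy flux q = K·i = 17.97 × 0.001602 = 0.02880 m/d
v = Ki/n = 17.97·0.001602/0.26 = 0.1108 m/d
t = L / v = 519 / 0.1108 = 4686 d
   = 4686 / 365 = 12.8 yr

12.8 years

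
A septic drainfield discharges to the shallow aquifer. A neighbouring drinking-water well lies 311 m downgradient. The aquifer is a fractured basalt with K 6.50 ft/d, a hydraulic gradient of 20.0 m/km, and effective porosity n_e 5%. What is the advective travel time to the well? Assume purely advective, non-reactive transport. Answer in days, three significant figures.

K = 6.50 ft/d × 0.3048 = 1.981 m/d
Specific discharge q = 1.981 × 0.020 = 0.03962 m/d
Average linear velocity = 0.03962 / 0.05 = 0.7925 m/d
t = L / v = 311 / 0.7925 = 392.4 d

392 days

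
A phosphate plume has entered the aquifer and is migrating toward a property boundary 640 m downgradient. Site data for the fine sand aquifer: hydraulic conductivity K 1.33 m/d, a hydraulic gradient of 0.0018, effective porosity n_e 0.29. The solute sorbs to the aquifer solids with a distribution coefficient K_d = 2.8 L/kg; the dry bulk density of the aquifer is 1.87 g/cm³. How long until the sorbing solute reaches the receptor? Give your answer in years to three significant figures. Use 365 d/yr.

Darcy flux q = K·i = 1.33 × 0.0018 = 0.002394 m/d
v_s = q/n_e = 0.002394/0.29 = 0.008255 m/d
Retardation R = 1 + ρ_b·K_d/n = 1 + 1.87×2.8/0.29 = 19.06
Contaminant velocity v_c = v/R = 0.008255/19.06 = 4.332e-4 m/d
t = L/v_c = 640/4.332e-4 = 1.477e6 d
   = 1.477e6/365 = 4050 yr

4050 years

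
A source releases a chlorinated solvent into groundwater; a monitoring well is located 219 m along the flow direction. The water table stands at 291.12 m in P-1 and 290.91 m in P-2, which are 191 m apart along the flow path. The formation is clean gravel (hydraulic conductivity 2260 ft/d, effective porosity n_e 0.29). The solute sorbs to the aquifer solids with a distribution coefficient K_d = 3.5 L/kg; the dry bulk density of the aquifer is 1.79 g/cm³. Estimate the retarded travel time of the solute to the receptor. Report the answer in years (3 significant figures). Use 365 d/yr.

Hydraulic gradient i = (291.12 − 290.91) / 191 = 0.21 / 191 = 0.001099
K = 2260 ft/d × 0.3048 = 688.8 m/d
Darcy flux q = K·i = 688.8 × 0.001099 = 0.7574 m/d
v = Ki/n = 688.8·0.001099/0.29 = 2.612 m/d
Retardation R = 1 + ρ_b·K_d/n = 1 + 1.79×3.5/0.29 = 22.60
Contaminant velocity v_c = v/R = 2.612/22.60 = 0.1155 m/d
t = L/v_c = 219/0.1155 = 1895 d
   = 1895/365 = 5.19 yr

5.19 years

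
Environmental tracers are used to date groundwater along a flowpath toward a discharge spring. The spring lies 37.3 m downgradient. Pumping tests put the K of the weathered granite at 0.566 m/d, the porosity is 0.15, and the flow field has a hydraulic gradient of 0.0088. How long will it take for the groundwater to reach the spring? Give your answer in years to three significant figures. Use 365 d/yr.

3.08 years

q = Ki = 0.566 × 0.0088 = 0.004981 m/d
Average linear velocity = 0.004981 / 0.15 = 0.03321 m/d
t = L / v = 37.3 / 0.03321 = 1123 d
   = 1123 / 365 = 3.08 yr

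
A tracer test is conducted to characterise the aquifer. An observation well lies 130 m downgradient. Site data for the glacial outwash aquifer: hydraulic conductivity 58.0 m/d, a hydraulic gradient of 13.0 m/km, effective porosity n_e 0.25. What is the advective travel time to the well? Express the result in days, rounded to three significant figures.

43.1 days

Specific discharge q = 58.0 × 0.013 = 0.7540 m/d
Average linear velocity = 0.7540 / 0.25 = 3.016 m/d
t = L / v = 130 / 3.016 = 43.10 d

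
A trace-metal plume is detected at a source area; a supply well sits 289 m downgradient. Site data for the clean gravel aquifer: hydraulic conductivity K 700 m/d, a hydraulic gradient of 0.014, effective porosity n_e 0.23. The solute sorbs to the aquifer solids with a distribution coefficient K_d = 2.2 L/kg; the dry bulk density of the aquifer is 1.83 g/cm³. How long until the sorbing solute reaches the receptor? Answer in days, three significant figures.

Specific discharge q = 700 × 0.014 = 9.800 m/d
v = Ki/n = 700·0.014/0.23 = 42.61 m/d
Retardation R = 1 + ρ_b·K_d/n = 1 + 1.83×2.2/0.23 = 18.50
Contaminant velocity v_c = v/R = 42.61/18.50 = 2.303 m/d
t = L/v_c = 289/2.303 = 125.5 d

126 days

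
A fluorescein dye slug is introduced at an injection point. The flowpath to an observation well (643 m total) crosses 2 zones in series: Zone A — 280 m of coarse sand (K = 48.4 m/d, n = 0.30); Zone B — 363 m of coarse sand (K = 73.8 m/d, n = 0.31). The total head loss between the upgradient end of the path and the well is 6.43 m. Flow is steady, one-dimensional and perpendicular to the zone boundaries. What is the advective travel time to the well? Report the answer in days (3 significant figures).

327 days

Steady 1-D flow in series ⇒ the Darcy flux q is identical in every zone and the zone head losses add (resistances L/K in series).
Σ(L/K) = 280/48.4 + 363/73.8 = 5.785 + 4.919 = 10.70 d
q = ΔH / Σ(L/K) = 6.43 / 10.70 = 0.6007 m/d (same in every zone)
Zone A: v = q/n = 0.6007/0.30 = 2.002 m/d → t_A = 280/2.002 = 139.8 d
Zone B: v = q/n = 0.6007/0.31 = 1.938 m/d → t_B = 363/1.938 = 187.3 d
Total t = 139.8 + 187.3 = 327.2 d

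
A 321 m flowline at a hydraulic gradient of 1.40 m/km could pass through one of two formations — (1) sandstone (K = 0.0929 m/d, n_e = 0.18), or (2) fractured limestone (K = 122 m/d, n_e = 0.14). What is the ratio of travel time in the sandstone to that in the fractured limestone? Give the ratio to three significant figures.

Unit 1 (sandstone): v = 0.0929×0.0014/0.18 = 7.226e-4 m/d, t = 321/7.226e-4 = 444300 d
Unit 2 (fractured limestone): v = 122×0.0014/0.14 = 1.220 m/d, t = 321/1.220 = 263.1 d
t(sandstone) / t(fractured limestone) = 444300/263.1 = 1690

1690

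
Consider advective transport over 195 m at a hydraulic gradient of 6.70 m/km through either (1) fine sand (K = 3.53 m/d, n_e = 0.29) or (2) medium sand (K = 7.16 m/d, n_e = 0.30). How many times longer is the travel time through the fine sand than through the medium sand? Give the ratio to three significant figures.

Unit 1 (fine sand): v = 3.53×0.0067/0.29 = 0.08156 m/d, t = 195/0.08156 = 2391 d
Unit 2 (medium sand): v = 7.16×0.0067/0.30 = 0.1599 m/d, t = 195/0.1599 = 1219 d
t(fine sand) / t(medium sand) = 2391/1219 = 1.96

1.96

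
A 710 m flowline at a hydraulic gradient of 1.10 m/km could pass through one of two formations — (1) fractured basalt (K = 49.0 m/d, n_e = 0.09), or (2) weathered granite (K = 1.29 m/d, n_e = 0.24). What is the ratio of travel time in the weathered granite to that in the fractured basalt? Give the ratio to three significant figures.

Unit 1 (fractured basalt): v = 49.0×0.0011/0.09 = 0.5989 m/d, t = 710/0.5989 = 1186 d
Unit 2 (weathered granite): v = 1.29×0.0011/0.24 = 0.005913 m/d, t = 710/0.005913 = 120100 d
t(weathered granite) / t(fractured basalt) = 120100/1186 = 101

101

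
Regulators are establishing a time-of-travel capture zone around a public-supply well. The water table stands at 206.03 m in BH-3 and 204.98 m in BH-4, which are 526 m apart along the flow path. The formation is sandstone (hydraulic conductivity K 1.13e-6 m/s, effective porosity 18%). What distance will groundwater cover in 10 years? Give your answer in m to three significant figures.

3.95 m

Hydraulic gradient i = (206.03 − 204.98) / 526 = 1.05 / 526 = 0.001996
K = 1.13e-6 m/s × 86400 s/d = 0.09763 m/d
Specific discharge q = 0.09763 × 0.001996 = 1.949e-4 m/d
Seepage velocity v = q / n = 1.949e-4 / 0.18 = 0.001083 m/d
T = 10 yr × 365 = 3650 d
L = v × T = 0.001083 × 3650 = 3.952 m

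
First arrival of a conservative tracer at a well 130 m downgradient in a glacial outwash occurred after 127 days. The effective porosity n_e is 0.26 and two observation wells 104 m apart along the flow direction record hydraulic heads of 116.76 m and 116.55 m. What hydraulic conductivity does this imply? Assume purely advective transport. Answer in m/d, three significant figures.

132 m/d

Hydraulic gradient i = (116.76 − 116.55) / 104 = 0.21 / 104 = 0.002019
v = L / t = 130 / 127 = 1.024 m/d
K = v · n / i = 1.024 × 0.26 / 0.002019 = 132 m/d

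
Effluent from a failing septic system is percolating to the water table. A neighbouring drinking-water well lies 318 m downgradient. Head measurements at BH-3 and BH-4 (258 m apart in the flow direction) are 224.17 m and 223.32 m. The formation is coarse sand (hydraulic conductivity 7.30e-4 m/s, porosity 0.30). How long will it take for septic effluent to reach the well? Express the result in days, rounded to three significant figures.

Hydraulic gradient i = (224.17 − 223.32) / 258 = 0.85 / 258 = 0.003295
K = 7.30e-4 m/s × 86400 s/d = 63.07 m/d
Specific discharge q = 63.07 × 0.003295 = 0.2078 m/d
v = Ki/n = 63.07·0.003295/0.30 = 0.6927 m/d
t = L / v = 318 / 0.6927 = 459.1 d

459 days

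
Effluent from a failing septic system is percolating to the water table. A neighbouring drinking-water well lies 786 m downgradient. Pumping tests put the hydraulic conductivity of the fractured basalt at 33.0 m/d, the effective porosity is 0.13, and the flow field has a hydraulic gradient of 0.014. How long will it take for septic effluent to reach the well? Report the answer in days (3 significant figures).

Darcy flux q = K·i = 33.0 × 0.014 = 0.4620 m/d
v_s = q/n_e = 0.4620/0.13 = 3.554 m/d
t = L / v = 786 / 3.554 = 221.2 d

221 days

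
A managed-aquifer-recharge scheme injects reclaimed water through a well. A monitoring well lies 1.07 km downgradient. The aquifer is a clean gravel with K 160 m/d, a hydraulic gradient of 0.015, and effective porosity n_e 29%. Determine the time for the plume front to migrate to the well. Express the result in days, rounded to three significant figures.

129 days

q = Ki = 160 × 0.015 = 2.400 m/d
Seepage velocity v = q / n = 2.400 / 0.29 = 8.276 m/d
L = 1.07 km = 1070 m
t = L / v = 1070 / 8.276 = 129.3 d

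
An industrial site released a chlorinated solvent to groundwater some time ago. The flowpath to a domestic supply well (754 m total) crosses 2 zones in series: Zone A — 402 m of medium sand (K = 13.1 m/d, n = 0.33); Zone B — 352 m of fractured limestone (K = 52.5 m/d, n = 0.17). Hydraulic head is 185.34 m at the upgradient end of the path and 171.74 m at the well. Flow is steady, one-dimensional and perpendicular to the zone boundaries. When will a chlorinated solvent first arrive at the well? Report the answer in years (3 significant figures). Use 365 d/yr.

1.45 years

Total head drop ΔH = 185.34 − 171.74 = 13.60 m
Continuity: the same q passes through each zone, so ΔH = q·Σ(L_j/K_j) — the zones act as resistances in series.
Σ(L/K) = 402/13.1 + 352/52.5 = 30.69 + 6.705 = 37.39 d
q = ΔH / Σ(L/K) = 13.60 / 37.39 = 0.3637 m/d (same in every zone)
Zone A: v = q/n = 0.3637/0.33 = 1.102 m/d → t_A = 402/1.102 = 364.7 d
Zone B: v = q/n = 0.3637/0.17 = 2.140 m/d → t_B = 352/2.140 = 164.5 d
Total t = 364.7 + 164.5 = 529.3 d
   = 529.3 / 365 = 1.45 yr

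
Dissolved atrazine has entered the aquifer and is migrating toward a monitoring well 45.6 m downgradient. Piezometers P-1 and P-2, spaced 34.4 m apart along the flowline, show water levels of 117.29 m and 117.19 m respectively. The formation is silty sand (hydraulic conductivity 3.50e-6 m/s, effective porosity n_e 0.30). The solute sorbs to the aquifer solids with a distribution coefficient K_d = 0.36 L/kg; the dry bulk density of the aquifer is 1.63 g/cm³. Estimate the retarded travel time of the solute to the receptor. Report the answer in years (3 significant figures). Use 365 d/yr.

Hydraulic gradient i = (117.29 − 117.19) / 34.4 = 0.10 / 34.4 = 0.002907
K = 3.50e-6 m/s × 86400 s/d = 0.3024 m/d
q = Ki = 0.3024 × 0.002907 = 8.791e-4 m/d
v_s = q/n_e = 8.791e-4/0.30 = 0.002930 m/d
Retardation R = 1 + ρ_b·K_d/n = 1 + 1.63×0.36/0.30 = 2.956
Contaminant velocity v_c = v/R = 0.002930/2.956 = 9.913e-4 m/d
t = L/v_c = 45.6/9.913e-4 = 46000 d
   = 46000/365 = 126 yr

126 years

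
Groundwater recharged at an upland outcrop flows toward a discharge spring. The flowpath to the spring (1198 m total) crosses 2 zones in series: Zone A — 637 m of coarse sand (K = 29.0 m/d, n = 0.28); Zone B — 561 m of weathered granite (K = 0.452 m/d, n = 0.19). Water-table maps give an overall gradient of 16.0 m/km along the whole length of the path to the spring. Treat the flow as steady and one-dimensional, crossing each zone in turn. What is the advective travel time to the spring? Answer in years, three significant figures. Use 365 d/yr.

For zones in series the flux q is common to all zones; the equivalent conductivity is the harmonic (thickness-weighted) mean, K_eq = L_total / Σ(L_j/K_j).
Σ(L/K) = 637/29.0 + 561/0.452 = 21.97 + 1241 = 1263 d
K_eq = L_total / Σ(L/K) = 1198 / 1263 = 0.9484 m/d
q = K_eq · i = 0.9484 × 0.016 = 0.01518 m/d (same in every zone)
Zone A: v = q/n = 0.01518/0.28 = 0.05420 m/d → t_A = 637/0.05420 = 11750 d
Zone B: v = q/n = 0.01518/0.19 = 0.07987 m/d → t_B = 561/0.07987 = 7024 d
Total t = 11750 + 7024 = 18780 d
   = 18780 / 365 = 51.4 yr

51.4 years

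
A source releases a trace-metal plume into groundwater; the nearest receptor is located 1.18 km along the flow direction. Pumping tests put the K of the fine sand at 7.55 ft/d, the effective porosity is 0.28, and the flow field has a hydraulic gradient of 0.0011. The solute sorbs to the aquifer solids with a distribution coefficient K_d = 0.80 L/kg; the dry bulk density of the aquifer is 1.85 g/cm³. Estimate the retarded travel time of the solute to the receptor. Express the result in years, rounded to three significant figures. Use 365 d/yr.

2250 years

K = 7.55 ft/d × 0.3048 = 2.301 m/d
q = Ki = 2.301 × 0.0011 = 0.002531 m/d
v = Ki/n = 2.301·0.0011/0.28 = 0.009041 m/d
Retardation R = 1 + ρ_b·K_d/n = 1 + 1.85×0.80/0.28 = 6.286
Contaminant velocity v_c = v/R = 0.009041/6.286 = 0.001438 m/d
L = 1.18 km = 1180 m
t = L/v_c = 1180/0.001438 = 820400 d
   = 820400/365 = 2250 yr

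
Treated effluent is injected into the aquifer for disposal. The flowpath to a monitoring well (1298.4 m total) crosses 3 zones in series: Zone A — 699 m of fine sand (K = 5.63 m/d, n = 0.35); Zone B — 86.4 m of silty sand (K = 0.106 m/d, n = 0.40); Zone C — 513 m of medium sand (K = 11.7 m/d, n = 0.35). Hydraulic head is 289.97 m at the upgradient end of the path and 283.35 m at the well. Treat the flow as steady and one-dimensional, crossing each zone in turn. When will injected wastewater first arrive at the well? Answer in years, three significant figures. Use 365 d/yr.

Total head drop ΔH = 289.97 − 283.35 = 6.62 m
Continuity: the same q passes through each zone, so ΔH = q·Σ(L_j/K_j) — the zones act as resistances in series.
Σ(L/K) = 699/5.63 + 86.4/0.106 + 513/11.7 = 124.2 + 815.1 + 43.85 = 983.1 d
q = ΔH / Σ(L/K) = 6.62 / 983.1 = 0.006734 m/d (same in every zone)
Zone A: v = q/n = 0.006734/0.35 = 0.01924 m/d → t_A = 699/0.01924 = 36330 d
Zone B: v = q/n = 0.006734/0.40 = 0.01683 m/d → t_B = 86.4/0.01683 = 5132 d
Zone C: v = q/n = 0.006734/0.35 = 0.01924 m/d → t_C = 513/0.01924 = 26660 d
Total t = 36330 + 5132 + 26660 = 68130 d
   = 68130 / 365 = 187 yr

187 years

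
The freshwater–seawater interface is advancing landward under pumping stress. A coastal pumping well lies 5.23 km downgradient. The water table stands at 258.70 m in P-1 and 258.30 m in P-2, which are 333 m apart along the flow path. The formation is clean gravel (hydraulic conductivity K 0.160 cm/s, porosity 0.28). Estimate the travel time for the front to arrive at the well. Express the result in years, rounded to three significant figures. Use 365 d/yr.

24.2 years

Hydraulic gradient i = (258.70 − 258.30) / 333 = 0.40 / 333 = 0.001201
K = 0.160 cm/s × 864 = 138.2 m/d
Darcy flux q = K·i = 138.2 × 0.001201 = 0.1661 m/d
v_s = q/n_e = 0.1661/0.28 = 0.5931 m/d
L = 5.23 km = 5230 m
t = L / v = 5230 / 0.5931 = 8819 d
   = 8819 / 365 = 24.2 yr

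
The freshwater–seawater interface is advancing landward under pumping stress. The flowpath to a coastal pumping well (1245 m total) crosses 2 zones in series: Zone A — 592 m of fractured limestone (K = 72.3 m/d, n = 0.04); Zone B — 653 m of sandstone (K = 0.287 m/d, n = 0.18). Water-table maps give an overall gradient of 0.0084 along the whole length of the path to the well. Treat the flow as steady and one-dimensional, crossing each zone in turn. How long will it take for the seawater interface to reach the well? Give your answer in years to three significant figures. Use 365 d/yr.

84.5 years

Continuity: the same q passes through each zone, so ΔH = q·Σ(L_j/K_j) — the zones act as resistances in series.
Σ(L/K) = 592/72.3 + 653/0.287 = 8.188 + 2275 = 2283 d
K_eq = L_total / Σ(L/K) = 1245 / 2283 = 0.5452 m/d
q = K_eq · i = 0.5452 × 0.0084 = 0.004580 m/d (same in every zone)
Zone A: v = q/n = 0.004580/0.04 = 0.1145 m/d → t_A = 592/0.1145 = 5170 d
Zone B: v = q/n = 0.004580/0.18 = 0.02544 m/d → t_B = 653/0.02544 = 25660 d
Total t = 5170 + 25660 = 30830 d
   = 30830 / 365 = 84.5 yr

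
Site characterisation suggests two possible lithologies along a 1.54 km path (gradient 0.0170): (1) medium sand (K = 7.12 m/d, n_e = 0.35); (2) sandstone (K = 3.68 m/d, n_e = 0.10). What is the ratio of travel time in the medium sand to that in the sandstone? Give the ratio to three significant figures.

1.81

Unit 1 (medium sand): v = 7.12×0.017/0.35 = 0.3458 m/d, t = 1540/0.3458 = 4453 d
Unit 2 (sandstone): v = 3.68×0.017/0.10 = 0.6256 m/d, t = 1540/0.6256 = 2462 d
t(medium sand) / t(sandstone) = 4453/2462 = 1.81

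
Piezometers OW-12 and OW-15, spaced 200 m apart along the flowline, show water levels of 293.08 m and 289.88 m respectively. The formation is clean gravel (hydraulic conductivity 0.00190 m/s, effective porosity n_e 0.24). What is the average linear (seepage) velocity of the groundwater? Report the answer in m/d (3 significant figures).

10.9 m/d

Hydraulic gradient i = (293.08 − 289.88) / 200 = 3.20 / 200 = 0.01600
K = 0.00190 m/s × 86400 s/d = 164.2 m/d
q = Ki = 164.2 × 0.01600 = 2.627 m/d
Average linear velocity = 2.627 / 0.24 = 10.94 m/d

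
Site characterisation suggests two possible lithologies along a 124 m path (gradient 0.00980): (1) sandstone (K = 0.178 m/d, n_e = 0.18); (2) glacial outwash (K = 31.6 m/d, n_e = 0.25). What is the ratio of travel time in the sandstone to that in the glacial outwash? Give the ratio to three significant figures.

Unit 1 (sandstone): v = 0.178×0.0098/0.18 = 0.009691 m/d, t = 124/0.009691 = 12800 d
Unit 2 (glacial outwash): v = 31.6×0.0098/0.25 = 1.239 m/d, t = 124/1.239 = 100.1 d
t(sandstone) / t(glacial outwash) = 12800/100.1 = 128

128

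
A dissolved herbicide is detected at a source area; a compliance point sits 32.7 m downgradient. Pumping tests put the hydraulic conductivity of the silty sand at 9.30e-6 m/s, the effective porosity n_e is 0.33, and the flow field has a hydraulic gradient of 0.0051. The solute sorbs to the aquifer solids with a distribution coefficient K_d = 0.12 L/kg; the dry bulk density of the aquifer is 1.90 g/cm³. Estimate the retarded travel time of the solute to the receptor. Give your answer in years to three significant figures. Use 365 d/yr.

K = 9.30e-6 m/s × 86400 s/d = 0.8035 m/d
q = Ki = 0.8035 × 0.0051 = 0.004098 m/d
v = Ki/n = 0.8035·0.0051/0.33 = 0.01242 m/d
Retardation R = 1 + ρ_b·K_d/n = 1 + 1.90×0.12/0.33 = 1.691
Contaminant velocity v_c = v/R = 0.01242/1.691 = 0.007344 m/d
t = L/v_c = 32.7/0.007344 = 4453 d
   = 4453/365 = 12.2 yr

12.2 years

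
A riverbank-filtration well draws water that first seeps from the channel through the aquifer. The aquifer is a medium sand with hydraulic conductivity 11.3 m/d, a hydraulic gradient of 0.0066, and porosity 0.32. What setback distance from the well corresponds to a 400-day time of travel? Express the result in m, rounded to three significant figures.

Specific discharge q = 11.3 × 0.0066 = 0.07458 m/d
v_s = q/n_e = 0.07458/0.32 = 0.2331 m/d
L = v × T = 0.2331 × 400 = 93.23 m

93.2 m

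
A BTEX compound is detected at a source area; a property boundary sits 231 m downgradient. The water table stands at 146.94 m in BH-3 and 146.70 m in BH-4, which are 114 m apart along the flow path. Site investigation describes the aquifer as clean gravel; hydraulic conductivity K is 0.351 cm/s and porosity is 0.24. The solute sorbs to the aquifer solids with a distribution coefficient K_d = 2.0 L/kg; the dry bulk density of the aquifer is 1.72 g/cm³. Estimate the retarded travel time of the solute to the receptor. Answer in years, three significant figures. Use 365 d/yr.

3.65 years

Hydraulic gradient i = (146.94 − 146.70) / 114 = 0.24 / 114 = 0.002105
K = 0.351 cm/s × 864 = 303.3 m/d
q = Ki = 303.3 × 0.002105 = 0.6385 m/d
v_s = q/n_e = 0.6385/0.24 = 2.660 m/d
Retardation R = 1 + ρ_b·K_d/n = 1 + 1.72×2.0/0.24 = 15.33
Contaminant velocity v_c = v/R = 2.660/15.33 = 0.1735 m/d
t = L/v_c = 231/0.1735 = 1331 d
   = 1331/365 = 3.65 yr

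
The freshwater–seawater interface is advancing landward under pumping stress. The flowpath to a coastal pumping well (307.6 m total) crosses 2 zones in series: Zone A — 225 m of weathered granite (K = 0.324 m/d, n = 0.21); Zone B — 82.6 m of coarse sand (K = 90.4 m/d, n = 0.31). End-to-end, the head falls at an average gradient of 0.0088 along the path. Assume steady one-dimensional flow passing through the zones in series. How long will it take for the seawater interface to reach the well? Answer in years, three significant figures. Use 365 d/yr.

Steady 1-D flow in series ⇒ the Darcy flux q is identical in every zone and the zone head losses add (resistances L/K in series).
Σ(L/K) = 225/0.324 + 82.6/90.4 = 694.4 + 0.9137 = 695.4 d
K_eq = L_total / Σ(L/K) = 307.6 / 695.4 = 0.4424 m/d
q = K_eq · i = 0.4424 × 0.0088 = 0.003893 m/d (same in every zone)
Zone A: v = q/n = 0.003893/0.21 = 0.01854 m/d → t_A = 225/0.01854 = 12140 d
Zone B: v = q/n = 0.003893/0.31 = 0.01256 m/d → t_B = 82.6/0.01256 = 6578 d
Total t = 12140 + 6578 = 18720 d
   = 18720 / 365 = 51.3 yr

51.3 years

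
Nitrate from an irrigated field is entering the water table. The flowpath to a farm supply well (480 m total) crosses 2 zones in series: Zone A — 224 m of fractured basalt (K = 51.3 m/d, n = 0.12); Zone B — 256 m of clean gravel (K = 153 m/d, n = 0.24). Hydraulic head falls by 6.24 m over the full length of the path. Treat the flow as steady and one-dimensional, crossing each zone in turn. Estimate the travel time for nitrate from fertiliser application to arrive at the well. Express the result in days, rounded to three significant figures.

Steady 1-D flow in series ⇒ the Darcy flux q is identical in every zone and the zone head losses add (resistances L/K in series).
Σ(L/K) = 224/51.3 + 256/153 = 4.366 + 1.673 = 6.040 d
q = ΔH / Σ(L/K) = 6.24 / 6.040 = 1.033 m/d (same in every zone)
Zone A: v = q/n = 1.033/0.12 = 8.610 m/d → t_A = 224/8.610 = 26.02 d
Zone B: v = q/n = 1.033/0.24 = 4.305 m/d → t_B = 256/4.305 = 59.47 d
Total t = 26.02 + 59.47 = 85.48 d

85.5 days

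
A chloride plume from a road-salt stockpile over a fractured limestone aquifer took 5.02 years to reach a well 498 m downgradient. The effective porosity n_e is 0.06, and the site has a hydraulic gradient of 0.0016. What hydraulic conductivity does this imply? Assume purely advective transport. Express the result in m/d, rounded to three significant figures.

t = 5.02 years = 1832 d
v = L / t = 498 / 1832 = 0.2718 m/d
K = v · n / i = 0.2718 × 0.06 / 0.0016 = 10.2 m/d

10.2 m/d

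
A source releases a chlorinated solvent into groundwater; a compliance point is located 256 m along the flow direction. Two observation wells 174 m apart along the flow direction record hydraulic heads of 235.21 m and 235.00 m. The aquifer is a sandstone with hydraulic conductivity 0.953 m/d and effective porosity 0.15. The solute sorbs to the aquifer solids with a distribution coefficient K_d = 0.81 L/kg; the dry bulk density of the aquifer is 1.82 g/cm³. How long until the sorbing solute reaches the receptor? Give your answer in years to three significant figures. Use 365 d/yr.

990 years

Hydraulic gradient i = (235.21 − 235.00) / 174 = 0.21 / 174 = 0.001207
Darcy flux q = K·i = 0.953 × 0.001207 = 0.001150 m/d
v = Ki/n = 0.953·0.001207/0.15 = 0.007668 m/d
Retardation R = 1 + ρ_b·K_d/n = 1 + 1.82×0.81/0.15 = 10.83
Contaminant velocity v_c = v/R = 0.007668/10.83 = 7.081e-4 m/d
t = L/v_c = 256/7.081e-4 = 361500 d
   = 361500/365 = 990 yr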